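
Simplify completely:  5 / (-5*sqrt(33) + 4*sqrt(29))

(-25*sqrt(33) - 20*sqrt(29))/361

Multiply numerator and denominator by 4*sqrt(29) + 5*sqrt(33).
Denominator becomes -361; numerator becomes 20*sqrt(29) + 25*sqrt(33).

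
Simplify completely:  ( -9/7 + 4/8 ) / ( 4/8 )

Numerator: -9/7 + 4/8 = -11/14
Denominator: 4/8 = 1/2
Divide: (-11/14) · (2) = -11/7

-11/7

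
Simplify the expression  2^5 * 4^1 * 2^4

2^11

2^5 = 2^5; 4^1 = 2^2; 2^4 = 2^4
Combine exponents: 2^11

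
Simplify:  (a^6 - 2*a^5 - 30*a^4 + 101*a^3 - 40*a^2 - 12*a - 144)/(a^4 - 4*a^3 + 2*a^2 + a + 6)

a^2 + 2*a - 24

Factor: a^6 - 2*a^5 - 30*a^4 + 101*a^3 - 40*a^2 - 12*a - 144 = (a + 6)*(a^2 + a + 1)*(a - 4)*(a - 3)*(a - 2);  a^4 - 4*a^3 + 2*a^2 + a + 6 = (a - 3)*(a^2 + a + 1)*(a - 2)
Cancel the common factors (a^2 + a + 1), (a - 2), (a - 3).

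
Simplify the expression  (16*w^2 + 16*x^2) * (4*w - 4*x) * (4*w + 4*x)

Pair the conjugate factors: ((4*w)+(4*x))((4*w)-(4*x)) = 16*w^2 - 16*x^2, then repeat with the next factor.

256*w^4 - 256*x^4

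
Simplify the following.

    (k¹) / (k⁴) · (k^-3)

Quotient: (k^-3)
Multiply by (k^-3): add exponents.

k^(-6)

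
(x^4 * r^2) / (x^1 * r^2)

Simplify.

Quotient: x^3

x^3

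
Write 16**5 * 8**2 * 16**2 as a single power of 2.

2**34

16**5 = 2**20; 8**2 = 2**6; 16**2 = 2**8
Combine exponents: 2**34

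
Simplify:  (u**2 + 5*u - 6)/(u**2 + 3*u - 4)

Factor: u**2 + 5*u - 6 = (u + 6)*(u - 1);  u**2 + 3*u - 4 = (u + 4)*(u - 1)
Cancel the common factor (u - 1).

(u + 6)/(u + 4)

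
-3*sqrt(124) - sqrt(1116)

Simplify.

3*sqrt(124) = 6*sqrt(31); sqrt(1116) = 6*sqrt(31)
Combine: (-6 - 6)·sqrt(31) = -12*sqrt(31)

-12*sqrt(31)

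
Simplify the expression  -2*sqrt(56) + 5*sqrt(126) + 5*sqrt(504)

41*sqrt(14)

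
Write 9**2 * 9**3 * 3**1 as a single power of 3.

9**2 = 3**4; 9**3 = 3**6; 3**1 = 3**1
Combine exponents: 3**11

3**11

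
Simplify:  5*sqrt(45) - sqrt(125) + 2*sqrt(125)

20*sqrt(5)

5*sqrt(45) = 15*sqrt(5); sqrt(125) = 5*sqrt(5); 2*sqrt(125) = 10*sqrt(5)
Combine: (15 - 5 + 10)·sqrt(5) = 20*sqrt(5)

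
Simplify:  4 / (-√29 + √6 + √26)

(-12*√29 + 36*√26 + 196*√6 + 16*√1131)/615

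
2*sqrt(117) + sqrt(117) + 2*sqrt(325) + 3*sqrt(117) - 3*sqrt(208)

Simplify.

2*sqrt(117) = 6*sqrt(13); sqrt(117) = 3*sqrt(13); 2*sqrt(325) = 10*sqrt(13); 3*sqrt(117) = 9*sqrt(13); 3*sqrt(208) = 12*sqrt(13)
Combine: (6 + 3 + 10 + 9 - 12)·sqrt(13) = 16*sqrt(13)

16*sqrt(13)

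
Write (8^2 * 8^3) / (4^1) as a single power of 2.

8^2 = 2^6; 8^3 = 2^9; 4^1 = 2^2
Combine exponents: 2^13

2^13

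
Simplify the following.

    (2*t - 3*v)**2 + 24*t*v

(2*t + 3*v)**2

Expanding gives 4*t**2 + 12*t*v + 9*v**2, a perfect square.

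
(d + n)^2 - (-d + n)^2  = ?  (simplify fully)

Only the odd-power cross terms survive.

4*d*n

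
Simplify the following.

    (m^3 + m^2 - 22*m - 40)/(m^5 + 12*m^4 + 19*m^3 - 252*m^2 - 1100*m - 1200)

Factor: m^3 + m^2 - 22*m - 40 = (m - 5)*(m + 2)*(m + 4);  m^5 + 12*m^4 + 19*m^3 - 252*m^2 - 1100*m - 1200 = (m + 2)*(m + 4)*(m + 5)*(m - 5)*(m + 6)
Cancel the common factors (m - 5), (m + 4), (m + 2).

1/(m^2 + 11*m + 30)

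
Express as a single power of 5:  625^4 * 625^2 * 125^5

625^4 = 5^16; 625^2 = 5^8; 125^5 = 5^15
Combine exponents: 5^39

5^39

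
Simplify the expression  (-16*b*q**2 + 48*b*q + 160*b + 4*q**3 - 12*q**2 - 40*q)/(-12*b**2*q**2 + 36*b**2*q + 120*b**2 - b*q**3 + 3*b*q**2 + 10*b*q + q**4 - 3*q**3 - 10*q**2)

4/(3*b + q)

Factor: -16*b*q**2 + 48*b*q + 160*b + 4*q**3 - 12*q**2 - 40*q = 4*(-4*b + q)*(q + 2)*(q - 5);  -12*b**2*q**2 + 36*b**2*q + 120*b**2 - b*q**3 + 3*b*q**2 + 10*b*q + q**4 - 3*q**3 - 10*q**2 = (q - 5)*(3*b + q)*(q + 2)*(-4*b + q)
Cancel the common factors (q + 2), (-4*b + q), (q - 5).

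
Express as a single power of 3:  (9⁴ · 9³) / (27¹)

3^11

9⁴ = 3^8; 9³ = 3^6; 27¹ = 3^3
Combine exponents: 3^11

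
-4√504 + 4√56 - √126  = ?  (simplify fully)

-19*√14

4√504 = 24*√14; 4√56 = 8*√14; √126 = 3*√14
Combine: (-24 + 8 - 3)·√14 = -19*√14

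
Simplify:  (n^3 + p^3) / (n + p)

n^2 - n*p + p^2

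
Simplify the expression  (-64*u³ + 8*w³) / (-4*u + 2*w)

16*u² + 8*u*w + 4*w²

Apply the difference-of-cubes factorisation and cancel (-4*u + 2*w).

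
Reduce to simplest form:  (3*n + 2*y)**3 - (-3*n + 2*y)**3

54*n**3 + 72*n*y**2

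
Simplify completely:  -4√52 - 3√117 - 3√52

4√52 = 8*√13; 3√117 = 9*√13; 3√52 = 6*√13
Combine: (-8 - 9 - 6)·√13 = -23*√13

-23*√13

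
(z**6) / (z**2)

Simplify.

z**4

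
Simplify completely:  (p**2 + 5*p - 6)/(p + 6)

Factor: p**2 + 5*p - 6 = (p + 6)*(p - 1)
Cancel the common factor (p + 6).

p - 1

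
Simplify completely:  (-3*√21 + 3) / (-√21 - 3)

-√21 + 6

Multiply numerator and denominator by -3 + √21.
Denominator becomes -12; numerator becomes -72 + 12*√21.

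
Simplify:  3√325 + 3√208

27*√13

3√325 = 15*√13; 3√208 = 12*√13
Combine: (15 + 12)·√13 = 27*√13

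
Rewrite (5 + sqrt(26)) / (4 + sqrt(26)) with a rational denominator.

Multiply numerator and denominator by -sqrt(26) + 4.
Denominator becomes -10; numerator becomes -6 - sqrt(26).

(sqrt(26) + 6)/10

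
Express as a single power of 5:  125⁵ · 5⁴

5^19

125⁵ = 5^15; 5⁴ = 5^4
Combine exponents: 5^19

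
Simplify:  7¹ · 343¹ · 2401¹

7¹ = 7^1; 343¹ = 7^3; 2401¹ = 7^4
Combine exponents: 7^8

7^8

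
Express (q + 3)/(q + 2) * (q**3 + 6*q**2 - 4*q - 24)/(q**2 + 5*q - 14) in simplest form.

(q**2 + 9*q + 18)/(q + 7)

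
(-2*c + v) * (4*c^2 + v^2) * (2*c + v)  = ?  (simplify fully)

Telescope via difference of squares: (v+(2*c))(v-(2*c)) = -4*c^2 + v^2, then repeat with the next factor.

-16*c^4 + v^4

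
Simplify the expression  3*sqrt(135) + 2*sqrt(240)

3*sqrt(135) = 9*sqrt(15); 2*sqrt(240) = 8*sqrt(15)
Combine: (9 + 8)·sqrt(15) = 17*sqrt(15)

17*sqrt(15)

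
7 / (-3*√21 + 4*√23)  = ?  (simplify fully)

Multiply numerator and denominator by 3*√21 + 4*√23.
Denominator becomes 179; numerator becomes 21*√21 + 28*√23.

(21*√21 + 28*√23)/179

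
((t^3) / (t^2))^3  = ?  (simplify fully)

t^3

Inside the bracket: t^1
Raise to the power 3: t^3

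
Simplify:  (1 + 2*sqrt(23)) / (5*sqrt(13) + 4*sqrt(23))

Multiply numerator and denominator by -5*sqrt(13) + 4*sqrt(23).
Denominator becomes 43; numerator becomes -10*sqrt(299) - 5*sqrt(13) + 4*sqrt(23) + 184.

(-10*sqrt(299) - 5*sqrt(13) + 4*sqrt(23) + 184)/43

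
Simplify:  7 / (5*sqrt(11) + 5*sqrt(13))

Multiply numerator and denominator by -5*sqrt(11) + 5*sqrt(13).
Denominator becomes 50; numerator becomes -35*sqrt(11) + 35*sqrt(13).

(-7*sqrt(11) + 7*sqrt(13))/10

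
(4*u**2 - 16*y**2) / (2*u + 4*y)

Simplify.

Factor (2*u)**2 - (4*y)**2 and cancel (2*u + 4*y).

2*u - 4*y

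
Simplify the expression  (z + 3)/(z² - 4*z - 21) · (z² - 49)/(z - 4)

(z + 7)/(z - 4)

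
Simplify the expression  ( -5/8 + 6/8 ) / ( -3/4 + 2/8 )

-1/4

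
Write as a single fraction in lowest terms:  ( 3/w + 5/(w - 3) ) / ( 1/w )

Numerator: 3/w + 5/(w - 3) = (8*w - 9)/(w**2 - 3*w)
Denominator: 1/w = 1/w
Divide: ((8*w - 9)/(w**2 - 3*w)) · (w) = (8*w - 9)/(w - 3)

(8*w - 9)/(w - 3)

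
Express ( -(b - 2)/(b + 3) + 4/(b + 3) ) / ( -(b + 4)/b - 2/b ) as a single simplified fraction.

(b^2 - 6*b)/(b^2 + 9*b + 18)

Numerator: -(b - 2)/(b + 3) + 4/(b + 3) = (-b + 6)/(b + 3)
Denominator: -(b + 4)/b - 2/b = (-b - 6)/b
Divide: ((-b + 6)/(b + 3)) · (b/(-b - 6)) = (b^2 - 6*b)/(b^2 + 9*b + 18)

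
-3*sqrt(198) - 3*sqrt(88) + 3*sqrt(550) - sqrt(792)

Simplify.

3*sqrt(198) = 9*sqrt(22); 3*sqrt(88) = 6*sqrt(22); 3*sqrt(550) = 15*sqrt(22); sqrt(792) = 6*sqrt(22)
Combine: (-9 - 6 + 15 - 6)·sqrt(22) = -6*sqrt(22)

-6*sqrt(22)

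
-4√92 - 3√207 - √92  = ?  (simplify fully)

-19*√23

4√92 = 8*√23; 3√207 = 9*√23; √92 = 2*√23
Combine: (-8 - 9 - 2)·√23 = -19*√23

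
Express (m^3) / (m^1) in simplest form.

Quotient: m^2

m^2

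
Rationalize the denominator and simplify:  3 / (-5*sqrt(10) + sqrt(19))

Multiply numerator and denominator by sqrt(19) + 5*sqrt(10).
Denominator becomes -231; numerator becomes 3*sqrt(19) + 15*sqrt(10).

(-5*sqrt(10) - sqrt(19))/77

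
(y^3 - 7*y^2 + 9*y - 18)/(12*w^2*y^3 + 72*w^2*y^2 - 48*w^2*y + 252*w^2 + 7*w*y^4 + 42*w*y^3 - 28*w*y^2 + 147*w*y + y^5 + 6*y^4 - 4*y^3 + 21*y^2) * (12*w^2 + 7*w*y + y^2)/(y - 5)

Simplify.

Factor: y^3 - 7*y^2 + 9*y - 18 = (y - 6)*(y^2 - y + 3);  12*w^2*y^3 + 72*w^2*y^2 - 48*w^2*y + 252*w^2 + 7*w*y^4 + 42*w*y^3 - 28*w*y^2 + 147*w*y + y^5 + 6*y^4 - 4*y^3 + 21*y^2 = (4*w + y)*(y + 7)*(3*w + y)*(y^2 - y + 3);  12*w^2 + 7*w*y + y^2 = (3*w + y)*(4*w + y)
Cancel the common factors (y^2 - y + 3), (4*w + y), (3*w + y).

(y - 6)/(y^2 + 2*y - 35)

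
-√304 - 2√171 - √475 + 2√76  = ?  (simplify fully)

√304 = 4*√19; 2√171 = 6*√19; √475 = 5*√19; 2√76 = 4*√19
Combine: (-4 - 6 - 5 + 4)·√19 = -11*√19

-11*√19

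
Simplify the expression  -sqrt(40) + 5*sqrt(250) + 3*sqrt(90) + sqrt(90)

sqrt(40) = 2*sqrt(10); 5*sqrt(250) = 25*sqrt(10); 3*sqrt(90) = 9*sqrt(10); sqrt(90) = 3*sqrt(10)
Combine: (-2 + 25 + 9 + 3)·sqrt(10) = 35*sqrt(10)

35*sqrt(10)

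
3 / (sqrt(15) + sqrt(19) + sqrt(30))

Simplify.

Group as (sqrt(15) + sqrt(30)) + sqrt(19); multiply by (sqrt(15) + sqrt(30)) - sqrt(19), then rationalise the remaining surd.

(-45*sqrt(38) + 6*sqrt(30) + 39*sqrt(19) + 51*sqrt(15))/562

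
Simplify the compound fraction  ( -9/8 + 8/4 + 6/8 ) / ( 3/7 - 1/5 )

455/64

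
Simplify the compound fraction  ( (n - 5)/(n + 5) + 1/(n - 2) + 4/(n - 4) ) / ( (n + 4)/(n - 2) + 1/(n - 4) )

Numerator: (n - 5)/(n + 5) + 1/(n - 2) + 4/(n - 4) = (n**3 - 6*n**2 + 51*n - 100)/(n**3 - n**2 - 22*n + 40)
Denominator: (n + 4)/(n - 2) + 1/(n - 4) = (n**2 + n - 18)/(n**2 - 6*n + 8)
Divide: ((n**3 - 6*n**2 + 51*n - 100)/(n**3 - n**2 - 22*n + 40)) · ((n**2 - 6*n + 8)/(n**2 + n - 18)) = (n**3 - 6*n**2 + 51*n - 100)/(n**3 + 6*n**2 - 13*n - 90)

(n**3 - 6*n**2 + 51*n - 100)/(n**3 + 6*n**2 - 13*n - 90)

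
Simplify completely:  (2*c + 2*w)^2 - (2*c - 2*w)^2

16*c*w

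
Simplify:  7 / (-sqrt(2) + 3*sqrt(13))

Multiply numerator and denominator by sqrt(2) + 3*sqrt(13).
Denominator becomes 115; numerator becomes 7*sqrt(2) + 21*sqrt(13).

(7*sqrt(2) + 21*sqrt(13))/115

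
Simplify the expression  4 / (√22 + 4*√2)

(-2*√22 + 8*√2)/5

Multiply numerator and denominator by -√22 + 4*√2.
Denominator becomes 10; numerator becomes -4*√22 + 16*√2.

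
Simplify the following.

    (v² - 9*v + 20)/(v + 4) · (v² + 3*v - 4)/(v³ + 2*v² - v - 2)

Factor: v² - 9*v + 20 = (v - 4)·(v - 5);  v² + 3*v - 4 = (v + 4)·(v - 1);  v³ + 2*v² - v - 2 = (v + 1)·(v + 2)·(v - 1)
Cancel the common factors (v + 4), (v - 1).

(v² - 9*v + 20)/(v² + 3*v + 2)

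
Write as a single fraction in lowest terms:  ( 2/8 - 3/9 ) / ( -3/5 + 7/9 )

Numerator: 2/8 - 3/9 = -1/12
Denominator: -3/5 + 7/9 = 8/45
Divide: (-1/12) · (45/8) = -15/32

-15/32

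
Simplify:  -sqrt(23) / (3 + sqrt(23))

(-23 + 3*sqrt(23))/14

Multiply numerator and denominator by -sqrt(23) + 3.
Denominator becomes -14; numerator becomes -3*sqrt(23) + 23.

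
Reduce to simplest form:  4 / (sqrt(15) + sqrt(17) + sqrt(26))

(-sqrt(6630) + 3*sqrt(26) + 12*sqrt(17) + 14*sqrt(15))/123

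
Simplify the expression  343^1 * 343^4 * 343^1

343^1 = 7^3; 343^4 = 7^12; 343^1 = 7^3
Combine exponents: 7^18

7^18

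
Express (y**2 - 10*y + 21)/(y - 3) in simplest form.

Factor: y**2 - 10*y + 21 = (y - 7)*(y - 3)
Cancel the common factor (y - 3).

y - 7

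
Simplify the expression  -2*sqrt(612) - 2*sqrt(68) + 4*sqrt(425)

2*sqrt(612) = 12*sqrt(17); 2*sqrt(68) = 4*sqrt(17); 4*sqrt(425) = 20*sqrt(17)
Combine: (-12 - 4 + 20)·sqrt(17) = 4*sqrt(17)

4*sqrt(17)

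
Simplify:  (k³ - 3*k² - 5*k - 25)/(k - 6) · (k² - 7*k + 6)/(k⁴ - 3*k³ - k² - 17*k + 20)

Factor: k³ - 3*k² - 5*k - 25 = (k - 5)·(k² + 2*k + 5);  k² - 7*k + 6 = (k - 6)·(k - 1);  k⁴ - 3*k³ - k² - 17*k + 20 = (k - 4)·(k - 1)·(k² + 2*k + 5)
Cancel the common factors (k² + 2*k + 5), (k - 6), (k - 1).

(k - 5)/(k - 4)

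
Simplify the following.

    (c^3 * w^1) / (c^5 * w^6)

1/(c^2*w^5)

Quotient: (c^-2) * (w^-5)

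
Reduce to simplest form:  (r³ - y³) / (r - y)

r² + r*y + y²

Factor as (a-b)(a^2+ab+b^2) with a=r, b=y.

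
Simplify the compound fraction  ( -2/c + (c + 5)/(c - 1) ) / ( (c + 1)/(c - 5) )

(c^2 - 3*c - 10)/(c^2 - c)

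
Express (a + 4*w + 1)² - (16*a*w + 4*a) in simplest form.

Expand the square and combine the (16*a*w + 4*a) term.

(-a + 4*w + 1)²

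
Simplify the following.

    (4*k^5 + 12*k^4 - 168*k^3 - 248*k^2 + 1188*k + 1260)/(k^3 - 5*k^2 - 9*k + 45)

Factor: 4*k^5 + 12*k^4 - 168*k^3 - 248*k^2 + 1188*k + 1260 = 4*(k - 3)*(k + 3)*(k - 5)*(k + 1)*(k + 7);  k^3 - 5*k^2 - 9*k + 45 = (k + 3)*(k - 5)*(k - 3)
Cancel the common factors (k + 3), (k - 5), (k - 3).

4*k^2 + 32*k + 28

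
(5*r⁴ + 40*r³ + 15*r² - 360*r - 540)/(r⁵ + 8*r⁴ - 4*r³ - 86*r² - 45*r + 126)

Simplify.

(5*r + 30)/(r² + 6*r - 7)

Factor: 5*r⁴ + 40*r³ + 15*r² - 360*r - 540 = 5·(r + 6)·(r - 3)·(r + 2)·(r + 3);  r⁵ + 8*r⁴ - 4*r³ - 86*r² - 45*r + 126 = (r + 3)·(r - 1)·(r - 3)·(r + 2)·(r + 7)
Cancel the common factors (r - 3), (r + 3), (r + 2).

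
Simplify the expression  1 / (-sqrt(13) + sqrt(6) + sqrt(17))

(-5*sqrt(13) + sqrt(17) + 12*sqrt(6) + sqrt(1326))/154

Group as (sqrt(6) + sqrt(17)) - sqrt(13); multiply by (sqrt(6) + sqrt(17)) + sqrt(13), then rationalise the remaining surd.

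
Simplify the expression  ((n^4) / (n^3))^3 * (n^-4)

Inside the bracket: n^1
Raise to the power 3: n^3
Multiply by (n^-4): add exponents.

1/n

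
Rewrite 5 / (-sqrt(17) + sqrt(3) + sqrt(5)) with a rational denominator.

(-45*sqrt(17) - 75*sqrt(5) - 95*sqrt(3) - 10*sqrt(255))/21

Group as (sqrt(3) + sqrt(5)) - sqrt(17); multiply by (sqrt(3) + sqrt(5)) + sqrt(17), then rationalise the remaining surd.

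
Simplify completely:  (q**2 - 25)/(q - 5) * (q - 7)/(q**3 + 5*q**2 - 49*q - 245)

1/(q + 7)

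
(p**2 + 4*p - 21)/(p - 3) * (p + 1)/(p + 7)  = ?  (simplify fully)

p + 1

Factor: p**2 + 4*p - 21 = (p + 7)*(p - 3)
Cancel the common factors (p + 7), (p - 3).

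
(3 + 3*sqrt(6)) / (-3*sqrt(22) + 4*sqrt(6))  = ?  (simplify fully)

Multiply numerator and denominator by 4*sqrt(6) + 3*sqrt(22).
Denominator becomes -102; numerator becomes 12*sqrt(6) + 9*sqrt(22) + 72 + 18*sqrt(33).

(-6*sqrt(33) - 24 - 3*sqrt(22) - 4*sqrt(6))/34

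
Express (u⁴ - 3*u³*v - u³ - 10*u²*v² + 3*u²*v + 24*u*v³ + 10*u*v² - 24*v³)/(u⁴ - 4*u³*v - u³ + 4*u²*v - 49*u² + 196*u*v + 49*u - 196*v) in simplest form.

Factor: u⁴ - 3*u³*v - u³ - 10*u²*v² + 3*u²*v + 24*u*v³ + 10*u*v² - 24*v³ = (u + 3*v)·(u - 2*v)·(u - 1)·(u - 4*v);  u⁴ - 4*u³*v - u³ + 4*u²*v - 49*u² + 196*u*v + 49*u - 196*v = (u - 7)·(u - 1)·(u - 4*v)·(u + 7)
Cancel the common factors (u - 4*v), (u - 1).

(u² + u*v - 6*v²)/(u² - 49)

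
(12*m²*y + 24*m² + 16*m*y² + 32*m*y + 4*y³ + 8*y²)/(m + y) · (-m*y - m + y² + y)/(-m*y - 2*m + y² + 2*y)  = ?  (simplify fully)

Factor: 12*m²*y + 24*m² + 16*m*y² + 32*m*y + 4*y³ + 8*y² = 4·(m + y)·(3*m + y)·(y + 2);  -m*y - m + y² + y = (-m + y)·(y + 1);  -m*y - 2*m + y² + 2*y = (-m + y)·(y + 2)
Cancel the common factors (-m + y), (y + 2), (m + y).

12*m*y + 12*m + 4*y² + 4*y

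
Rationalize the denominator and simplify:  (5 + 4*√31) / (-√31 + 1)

Multiply numerator and denominator by 1 + √31.
Denominator becomes -30; numerator becomes 9*√31 + 129.

(-43 - 3*√31)/10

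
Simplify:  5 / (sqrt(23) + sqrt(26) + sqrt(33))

Group as (sqrt(26) + sqrt(33)) + sqrt(23); multiply by (sqrt(26) + sqrt(33)) - sqrt(23), then rationalise the remaining surd.

(-5*sqrt(19734) + 40*sqrt(33) + 75*sqrt(26) + 90*sqrt(23))/1068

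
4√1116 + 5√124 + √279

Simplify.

4√1116 = 24*√31; 5√124 = 10*√31; √279 = 3*√31
Combine: (24 + 10 + 3)·√31 = 37*√31

37*√31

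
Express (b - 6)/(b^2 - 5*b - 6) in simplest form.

1/(b + 1)

Factor: b^2 - 5*b - 6 = (b + 1)*(b - 6)
Cancel the common factor (b - 6).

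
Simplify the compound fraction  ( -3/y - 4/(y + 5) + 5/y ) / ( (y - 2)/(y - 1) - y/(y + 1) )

(y³ - 5*y² - y + 5)/(y² + 5*y)

Numerator: -3/y - 4/(y + 5) + 5/y = (-2*y + 10)/(y² + 5*y)
Denominator: (y - 2)/(y - 1) - y/(y + 1) = -2/(y² - 1)
Divide: ((-2*y + 10)/(y² + 5*y)) · (-y²/2 + 1/2) = (y³ - 5*y² - y + 5)/(y² + 5*y)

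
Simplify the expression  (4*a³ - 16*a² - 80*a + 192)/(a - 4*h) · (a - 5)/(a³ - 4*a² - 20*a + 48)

(4*a - 20)/(a - 4*h)

Factor: 4*a³ - 16*a² - 80*a + 192 = 4·(a + 4)·(a - 6)·(a - 2);  a³ - 4*a² - 20*a + 48 = (a + 4)·(a - 6)·(a - 2)
Cancel the common factors (a - 2), (a - 6), (a + 4).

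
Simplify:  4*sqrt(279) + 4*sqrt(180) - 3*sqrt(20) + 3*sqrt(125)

4*sqrt(279) = 12*sqrt(31); 4*sqrt(180) = 24*sqrt(5); 3*sqrt(20) = 6*sqrt(5); 3*sqrt(125) = 15*sqrt(5)

12*sqrt(31) + 33*sqrt(5)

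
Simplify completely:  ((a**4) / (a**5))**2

Inside the bracket: (a**-1)
Raise to the power 2: (a**-2)

a**(-2)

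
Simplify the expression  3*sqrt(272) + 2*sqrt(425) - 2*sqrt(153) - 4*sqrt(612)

3*sqrt(272) = 12*sqrt(17); 2*sqrt(425) = 10*sqrt(17); 2*sqrt(153) = 6*sqrt(17); 4*sqrt(612) = 24*sqrt(17)
Combine: (12 + 10 - 6 - 24)·sqrt(17) = -8*sqrt(17)

-8*sqrt(17)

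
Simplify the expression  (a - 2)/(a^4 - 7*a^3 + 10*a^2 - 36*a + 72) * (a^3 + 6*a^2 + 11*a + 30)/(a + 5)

1/(a - 6)

Factor: a^4 - 7*a^3 + 10*a^2 - 36*a + 72 = (a^2 + a + 6)*(a - 6)*(a - 2);  a^3 + 6*a^2 + 11*a + 30 = (a + 5)*(a^2 + a + 6)
Cancel the common factors (a^2 + a + 6), (a + 5), (a - 2).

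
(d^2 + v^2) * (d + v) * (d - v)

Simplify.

(d+v)(d-v) = d^2 - v^2; continue pairing.

d^4 - v^4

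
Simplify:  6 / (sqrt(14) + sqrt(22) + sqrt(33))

Group as (sqrt(22) + sqrt(33)) + sqrt(14); multiply by (sqrt(22) + sqrt(33)) - sqrt(14), then rationalise the remaining surd.

(-264*sqrt(21) + 18*sqrt(33) + 150*sqrt(22) + 246*sqrt(14))/1223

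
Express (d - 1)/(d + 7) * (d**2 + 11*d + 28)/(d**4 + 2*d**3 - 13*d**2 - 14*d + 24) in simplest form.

Factor: d**2 + 11*d + 28 = (d + 7)*(d + 4);  d**4 + 2*d**3 - 13*d**2 - 14*d + 24 = (d - 1)*(d + 4)*(d + 2)*(d - 3)
Cancel the common factors (d - 1), (d + 4), (d + 7).

1/(d**2 - d - 6)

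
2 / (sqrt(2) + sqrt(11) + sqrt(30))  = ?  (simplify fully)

Group as (sqrt(11) + sqrt(30)) + sqrt(2); multiply by (sqrt(11) + sqrt(30)) - sqrt(2), then rationalise the remaining surd.

(-42*sqrt(11) - 78*sqrt(2) + 8*sqrt(165) + 34*sqrt(30))/201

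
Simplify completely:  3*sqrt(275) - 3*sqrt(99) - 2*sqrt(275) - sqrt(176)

-8*sqrt(11)

3*sqrt(275) = 15*sqrt(11); 3*sqrt(99) = 9*sqrt(11); 2*sqrt(275) = 10*sqrt(11); sqrt(176) = 4*sqrt(11)
Combine: (15 - 9 - 10 - 4)·sqrt(11) = -8*sqrt(11)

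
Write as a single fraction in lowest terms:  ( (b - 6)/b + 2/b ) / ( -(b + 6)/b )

Numerator: (b - 6)/b + 2/b = (b - 4)/b
Denominator: -(b + 6)/b = (-b - 6)/b
Divide: ((b - 4)/b) · (b/(-b - 6)) = (-b + 4)/(b + 6)

(-b + 4)/(b + 6)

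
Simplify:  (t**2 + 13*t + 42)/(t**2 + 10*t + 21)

(t + 6)/(t + 3)

Factor: t**2 + 13*t + 42 = (t + 7)*(t + 6);  t**2 + 10*t + 21 = (t + 3)*(t + 7)
Cancel the common factor (t + 7).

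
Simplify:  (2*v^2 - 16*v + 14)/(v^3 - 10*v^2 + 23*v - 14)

Factor: 2*v^2 - 16*v + 14 = 2*(v - 1)*(v - 7);  v^3 - 10*v^2 + 23*v - 14 = (v - 1)*(v - 2)*(v - 7)
Cancel the common factors (v - 1), (v - 7).

2/(v - 2)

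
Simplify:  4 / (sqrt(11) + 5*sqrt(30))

Multiply numerator and denominator by -sqrt(11) + 5*sqrt(30).
Denominator becomes 739; numerator becomes -4*sqrt(11) + 20*sqrt(30).

(-4*sqrt(11) + 20*sqrt(30))/739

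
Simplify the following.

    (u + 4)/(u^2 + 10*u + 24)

1/(u + 6)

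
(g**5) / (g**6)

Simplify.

1/g

Quotient: (g**-1)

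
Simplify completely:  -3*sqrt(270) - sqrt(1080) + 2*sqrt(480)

3*sqrt(270) = 9*sqrt(30); sqrt(1080) = 6*sqrt(30); 2*sqrt(480) = 8*sqrt(30)
Combine: (-9 - 6 + 8)·sqrt(30) = -7*sqrt(30)

-7*sqrt(30)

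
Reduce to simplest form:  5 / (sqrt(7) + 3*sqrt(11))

Multiply numerator and denominator by -sqrt(7) + 3*sqrt(11).
Denominator becomes 92; numerator becomes -5*sqrt(7) + 15*sqrt(11).

(-5*sqrt(7) + 15*sqrt(11))/92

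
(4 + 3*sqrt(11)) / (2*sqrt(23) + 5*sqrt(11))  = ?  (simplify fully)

Multiply numerator and denominator by -2*sqrt(23) + 5*sqrt(11).
Denominator becomes 183; numerator becomes -6*sqrt(253) - 8*sqrt(23) + 20*sqrt(11) + 165.

(-6*sqrt(253) - 8*sqrt(23) + 20*sqrt(11) + 165)/183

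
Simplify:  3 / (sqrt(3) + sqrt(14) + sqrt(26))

(-4*sqrt(273) - 9*sqrt(26) + 15*sqrt(14) + 37*sqrt(3))/29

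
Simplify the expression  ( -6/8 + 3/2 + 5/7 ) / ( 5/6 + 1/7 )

Numerator: -6/8 + 3/2 + 5/7 = 41/28
Denominator: 5/6 + 1/7 = 41/42
Divide: (41/28) · (42/41) = 3/2

3/2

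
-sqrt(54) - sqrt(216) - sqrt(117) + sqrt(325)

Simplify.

sqrt(54) = 3*sqrt(6); sqrt(216) = 6*sqrt(6); sqrt(117) = 3*sqrt(13); sqrt(325) = 5*sqrt(13)

-9*sqrt(6) + 2*sqrt(13)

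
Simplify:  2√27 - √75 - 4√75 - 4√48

2√27 = 6*√3; √75 = 5*√3; 4√75 = 20*√3; 4√48 = 16*√3
Combine: (6 - 5 - 20 - 16)·√3 = -35*√3

-35*√3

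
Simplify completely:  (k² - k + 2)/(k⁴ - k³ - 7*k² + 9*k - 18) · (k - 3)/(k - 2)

1/(k² + k - 6)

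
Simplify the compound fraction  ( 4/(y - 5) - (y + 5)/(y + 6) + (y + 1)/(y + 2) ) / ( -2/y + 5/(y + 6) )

Numerator: 4/(y - 5) - (y + 5)/(y + 6) + (y + 1)/(y + 2) = (4*y^2 + 28*y + 68)/(y^3 + 3*y^2 - 28*y - 60)
Denominator: -2/y + 5/(y + 6) = (3*y - 12)/(y^2 + 6*y)
Divide: ((4*y^2 + 28*y + 68)/(y^3 + 3*y^2 - 28*y - 60)) · ((y^2 + 6*y)/(3*y - 12)) = (4*y^3 + 28*y^2 + 68*y)/(3*y^3 - 21*y^2 + 6*y + 120)

(4*y^3 + 28*y^2 + 68*y)/(3*y^3 - 21*y^2 + 6*y + 120)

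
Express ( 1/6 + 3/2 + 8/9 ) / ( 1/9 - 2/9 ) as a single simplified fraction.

Numerator: 1/6 + 3/2 + 8/9 = 23/9
Denominator: 1/9 - 2/9 = -1/9
Divide: (23/9) · (-9) = -23

-23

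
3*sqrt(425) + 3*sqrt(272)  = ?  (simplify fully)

27*sqrt(17)

3*sqrt(425) = 15*sqrt(17); 3*sqrt(272) = 12*sqrt(17)
Combine: (15 + 12)·sqrt(17) = 27*sqrt(17)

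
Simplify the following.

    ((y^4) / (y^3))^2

y^2

Inside the bracket: y^1
Raise to the power 2: y^2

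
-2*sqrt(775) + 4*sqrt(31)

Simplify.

2*sqrt(775) = 10*sqrt(31); 4*sqrt(31) = 4*sqrt(31)
Combine: (-10 + 4)·sqrt(31) = -6*sqrt(31)

-6*sqrt(31)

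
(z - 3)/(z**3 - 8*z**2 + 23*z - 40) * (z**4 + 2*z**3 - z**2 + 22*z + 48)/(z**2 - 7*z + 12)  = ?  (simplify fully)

Factor: z**3 - 8*z**2 + 23*z - 40 = (z - 5)*(z**2 - 3*z + 8);  z**4 + 2*z**3 - z**2 + 22*z + 48 = (z**2 - 3*z + 8)*(z + 3)*(z + 2);  z**2 - 7*z + 12 = (z - 3)*(z - 4)
Cancel the common factors (z**2 - 3*z + 8), (z - 3).

(z**2 + 5*z + 6)/(z**2 - 9*z + 20)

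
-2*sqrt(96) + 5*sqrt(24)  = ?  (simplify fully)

2*sqrt(96) = 8*sqrt(6); 5*sqrt(24) = 10*sqrt(6)
Combine: (-8 + 10)·sqrt(6) = 2*sqrt(6)

2*sqrt(6)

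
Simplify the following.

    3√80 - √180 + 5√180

36*√5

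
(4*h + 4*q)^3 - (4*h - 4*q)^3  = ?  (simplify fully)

128*q*(3*h^2 + q^2)

Binomially expand both and collect terms in (4*h), (4*q).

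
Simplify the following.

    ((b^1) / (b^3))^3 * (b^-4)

Inside the bracket: (b^-2)
Raise to the power 3: (b^-6)
Multiply by (b^-4): add exponents.

b^(-10)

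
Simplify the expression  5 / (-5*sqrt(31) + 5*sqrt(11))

(-sqrt(31) - sqrt(11))/20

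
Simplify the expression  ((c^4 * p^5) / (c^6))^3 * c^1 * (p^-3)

p^12/c^5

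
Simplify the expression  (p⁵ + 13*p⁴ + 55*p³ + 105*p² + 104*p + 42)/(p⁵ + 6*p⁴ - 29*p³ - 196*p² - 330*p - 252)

Factor: p⁵ + 13*p⁴ + 55*p³ + 105*p² + 104*p + 42 = (p + 3)·(p + 1)·(p² + 2*p + 2)·(p + 7);  p⁵ + 6*p⁴ - 29*p³ - 196*p² - 330*p - 252 = (p + 3)·(p² + 2*p + 2)·(p - 6)·(p + 7)
Cancel the common factors (p² + 2*p + 2), (p + 7), (p + 3).

(p + 1)/(p - 6)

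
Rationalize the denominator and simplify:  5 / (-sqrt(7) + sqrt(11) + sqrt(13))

Group as (sqrt(11) + sqrt(13)) - sqrt(7); multiply by (sqrt(11) + sqrt(13)) + sqrt(7), then rationalise the remaining surd.

(-85*sqrt(7) + 25*sqrt(13) + 45*sqrt(11) + 10*sqrt(1001))/283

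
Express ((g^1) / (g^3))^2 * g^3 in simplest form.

1/g

Inside the bracket: (g^-2)
Raise to the power 2: (g^-4)
Multiply by g^3: add exponents.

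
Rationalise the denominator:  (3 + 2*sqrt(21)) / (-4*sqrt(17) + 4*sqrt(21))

(3*sqrt(17) + 3*sqrt(21) + 2*sqrt(357) + 42)/16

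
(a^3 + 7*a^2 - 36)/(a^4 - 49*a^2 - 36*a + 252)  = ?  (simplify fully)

1/(a - 7)

Factor: a^3 + 7*a^2 - 36 = (a + 3)*(a - 2)*(a + 6);  a^4 - 49*a^2 - 36*a + 252 = (a - 7)*(a - 2)*(a + 3)*(a + 6)
Cancel the common factors (a + 3), (a + 6), (a - 2).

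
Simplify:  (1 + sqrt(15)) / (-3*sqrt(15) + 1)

(-23 - 2*sqrt(15))/67

Multiply numerator and denominator by 1 + 3*sqrt(15).
Denominator becomes -134; numerator becomes 4*sqrt(15) + 46.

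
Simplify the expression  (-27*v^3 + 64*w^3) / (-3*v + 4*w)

9*v^2 + 12*v*w + 16*w^2

Apply the difference-of-cubes factorisation and cancel (-3*v + 4*w).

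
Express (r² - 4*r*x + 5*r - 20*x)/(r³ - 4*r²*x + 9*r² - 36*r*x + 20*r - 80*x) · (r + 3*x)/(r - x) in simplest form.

Factor: r² - 4*r*x + 5*r - 20*x = (r + 5)·(r - 4*x);  r³ - 4*r²*x + 9*r² - 36*r*x + 20*r - 80*x = (r + 5)·(r + 4)·(r - 4*x)
Cancel the common factors (r - 4*x), (r + 5).

(-r - 3*x)/(-r² + r*x - 4*r + 4*x)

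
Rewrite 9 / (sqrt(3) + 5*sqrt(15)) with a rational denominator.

(-3*sqrt(3) + 15*sqrt(15))/124

Multiply numerator and denominator by -sqrt(3) + 5*sqrt(15).
Denominator becomes 372; numerator becomes -9*sqrt(3) + 45*sqrt(15).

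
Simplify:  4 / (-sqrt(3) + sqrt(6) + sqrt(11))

Group as (sqrt(6) + sqrt(11)) - sqrt(3); multiply by (sqrt(6) + sqrt(11)) + sqrt(3), then rationalise the remaining surd.

(-14*sqrt(3) - 2*sqrt(11) + 8*sqrt(6) + 6*sqrt(22))/17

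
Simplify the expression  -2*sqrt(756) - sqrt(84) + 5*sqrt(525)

11*sqrt(21)

2*sqrt(756) = 12*sqrt(21); sqrt(84) = 2*sqrt(21); 5*sqrt(525) = 25*sqrt(21)
Combine: (-12 - 2 + 25)·sqrt(21) = 11*sqrt(21)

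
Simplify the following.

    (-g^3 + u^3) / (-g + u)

Apply the difference-of-cubes factorisation and cancel (-g + u).

g^2 + g*u + u^2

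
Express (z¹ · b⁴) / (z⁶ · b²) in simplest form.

b²/z⁵

Quotient: (z^-5) · b²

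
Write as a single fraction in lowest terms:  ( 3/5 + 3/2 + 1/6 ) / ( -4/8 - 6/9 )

Numerator: 3/5 + 3/2 + 1/6 = 34/15
Denominator: -4/8 - 6/9 = -7/6
Divide: (34/15) · (-6/7) = -68/35

-68/35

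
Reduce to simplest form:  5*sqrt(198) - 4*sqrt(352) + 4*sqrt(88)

5*sqrt(198) = 15*sqrt(22); 4*sqrt(352) = 16*sqrt(22); 4*sqrt(88) = 8*sqrt(22)
Combine: (15 - 16 + 8)·sqrt(22) = 7*sqrt(22)

7*sqrt(22)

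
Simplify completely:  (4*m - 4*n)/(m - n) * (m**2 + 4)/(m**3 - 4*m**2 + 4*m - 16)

4/(m - 4)

Factor: 4*m - 4*n = 4*(m - n);  m**3 - 4*m**2 + 4*m - 16 = (m**2 + 4)*(m - 4)
Cancel the common factors (m**2 + 4), (m - n).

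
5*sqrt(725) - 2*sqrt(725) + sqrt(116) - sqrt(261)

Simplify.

5*sqrt(725) = 25*sqrt(29); 2*sqrt(725) = 10*sqrt(29); sqrt(116) = 2*sqrt(29); sqrt(261) = 3*sqrt(29)
Combine: (25 - 10 + 2 - 3)·sqrt(29) = 14*sqrt(29)

14*sqrt(29)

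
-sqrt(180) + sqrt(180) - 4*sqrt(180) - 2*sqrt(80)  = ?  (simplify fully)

sqrt(180) = 6*sqrt(5); sqrt(180) = 6*sqrt(5); 4*sqrt(180) = 24*sqrt(5); 2*sqrt(80) = 8*sqrt(5)
Combine: (-6 + 6 - 24 - 8)·sqrt(5) = -32*sqrt(5)

-32*sqrt(5)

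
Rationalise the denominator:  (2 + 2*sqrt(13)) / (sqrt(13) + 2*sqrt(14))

Multiply numerator and denominator by -2*sqrt(14) + sqrt(13).
Denominator becomes -43; numerator becomes -4*sqrt(182) - 4*sqrt(14) + 2*sqrt(13) + 26.

(-26 - 2*sqrt(13) + 4*sqrt(14) + 4*sqrt(182))/43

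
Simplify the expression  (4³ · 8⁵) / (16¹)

4³ = 2^6; 8⁵ = 2^15; 16¹ = 2^4
Combine exponents: 2^17

2^17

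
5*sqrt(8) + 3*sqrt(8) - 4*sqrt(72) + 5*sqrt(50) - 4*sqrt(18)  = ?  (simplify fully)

5*sqrt(8) = 10*sqrt(2); 3*sqrt(8) = 6*sqrt(2); 4*sqrt(72) = 24*sqrt(2); 5*sqrt(50) = 25*sqrt(2); 4*sqrt(18) = 12*sqrt(2)
Combine: (10 + 6 - 24 + 25 - 12)·sqrt(2) = 5*sqrt(2)

5*sqrt(2)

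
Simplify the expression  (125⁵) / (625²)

125⁵ = 5^15; 625² = 5^8
Combine exponents: 5^7

5^7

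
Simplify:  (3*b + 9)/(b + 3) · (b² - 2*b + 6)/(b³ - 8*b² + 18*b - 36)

3/(b - 6)

Factor: 3*b + 9 = 3·(b + 3);  b³ - 8*b² + 18*b - 36 = (b² - 2*b + 6)·(b - 6)
Cancel the common factors (b² - 2*b + 6), (b + 3).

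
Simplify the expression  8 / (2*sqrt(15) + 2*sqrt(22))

(-4*sqrt(15) + 4*sqrt(22))/7

Multiply numerator and denominator by -2*sqrt(15) + 2*sqrt(22).
Denominator becomes 28; numerator becomes -16*sqrt(15) + 16*sqrt(22).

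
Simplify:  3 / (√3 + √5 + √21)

Group as (√3 + √21) + √5; multiply by (√3 + √21) - √5, then rationalise the remaining surd.

(-57*√5 - 69*√3 + 18*√35 + 39*√21)/109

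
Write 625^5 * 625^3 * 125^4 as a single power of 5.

5^44

625^5 = 5^20; 625^3 = 5^12; 125^4 = 5^12
Combine exponents: 5^44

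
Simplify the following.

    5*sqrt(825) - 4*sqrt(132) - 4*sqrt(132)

5*sqrt(825) = 25*sqrt(33); 4*sqrt(132) = 8*sqrt(33); 4*sqrt(132) = 8*sqrt(33)
Combine: (25 - 8 - 8)·sqrt(33) = 9*sqrt(33)

9*sqrt(33)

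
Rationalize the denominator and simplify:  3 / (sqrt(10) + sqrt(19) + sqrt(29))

Group as (sqrt(10) + sqrt(19)) + sqrt(29); multiply by (sqrt(10) + sqrt(19)) - sqrt(29), then rationalise the remaining surd.

(-3*sqrt(5510) + 30*sqrt(19) + 57*sqrt(10))/380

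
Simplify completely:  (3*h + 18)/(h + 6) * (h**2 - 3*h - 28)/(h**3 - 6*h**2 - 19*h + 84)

3/(h - 3)

Factor: 3*h + 18 = 3*(h + 6);  h**2 - 3*h - 28 = (h - 7)*(h + 4);  h**3 - 6*h**2 - 19*h + 84 = (h - 3)*(h - 7)*(h + 4)
Cancel the common factors (h - 7), (h + 6), (h + 4).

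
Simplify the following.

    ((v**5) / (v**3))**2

v**4

Inside the bracket: v**2
Raise to the power 2: v**4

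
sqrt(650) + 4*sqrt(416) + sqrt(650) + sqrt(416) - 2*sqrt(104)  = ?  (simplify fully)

26*sqrt(26)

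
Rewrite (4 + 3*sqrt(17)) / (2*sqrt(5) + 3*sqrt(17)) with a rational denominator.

(-6*sqrt(85) - 8*sqrt(5) + 12*sqrt(17) + 153)/133

Multiply numerator and denominator by -2*sqrt(5) + 3*sqrt(17).
Denominator becomes 133; numerator becomes -6*sqrt(85) - 8*sqrt(5) + 12*sqrt(17) + 153.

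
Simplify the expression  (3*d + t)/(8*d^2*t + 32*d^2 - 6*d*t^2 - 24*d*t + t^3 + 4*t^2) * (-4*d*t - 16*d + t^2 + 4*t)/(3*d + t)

Factor: 8*d^2*t + 32*d^2 - 6*d*t^2 - 24*d*t + t^3 + 4*t^2 = (t + 4)*(-4*d + t)*(-2*d + t);  -4*d*t - 16*d + t^2 + 4*t = (-4*d + t)*(t + 4)
Cancel the common factors (t + 4), (-4*d + t), (3*d + t).

1/(-2*d + t)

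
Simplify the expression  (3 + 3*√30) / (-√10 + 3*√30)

(3*√10 + 9*√30 + 30*√3 + 270)/260

Multiply numerator and denominator by √10 + 3*√30.
Denominator becomes 260; numerator becomes 3*√10 + 9*√30 + 30*√3 + 270.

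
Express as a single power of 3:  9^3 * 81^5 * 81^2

9^3 = 3^6; 81^5 = 3^20; 81^2 = 3^8
Combine exponents: 3^34

3^34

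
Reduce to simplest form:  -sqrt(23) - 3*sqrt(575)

-16*sqrt(23)

sqrt(23) = sqrt(23); 3*sqrt(575) = 15*sqrt(23)
Combine: (-1 - 15)·sqrt(23) = -16*sqrt(23)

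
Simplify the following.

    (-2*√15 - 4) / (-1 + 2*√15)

Multiply numerator and denominator by -2*√15 - 1.
Denominator becomes -59; numerator becomes 10*√15 + 64.

(-64 - 10*√15)/59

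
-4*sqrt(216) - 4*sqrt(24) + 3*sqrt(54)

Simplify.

4*sqrt(216) = 24*sqrt(6); 4*sqrt(24) = 8*sqrt(6); 3*sqrt(54) = 9*sqrt(6)
Combine: (-24 - 8 + 9)·sqrt(6) = -23*sqrt(6)

-23*sqrt(6)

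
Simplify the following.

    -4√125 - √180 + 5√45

4√125 = 20*√5; √180 = 6*√5; 5√45 = 15*√5
Combine: (-20 - 6 + 15)·√5 = -11*√5

-11*√5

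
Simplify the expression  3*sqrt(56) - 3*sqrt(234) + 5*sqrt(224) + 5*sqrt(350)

-9*sqrt(26) + 51*sqrt(14)

3*sqrt(56) = 6*sqrt(14); 3*sqrt(234) = 9*sqrt(26); 5*sqrt(224) = 20*sqrt(14); 5*sqrt(350) = 25*sqrt(14)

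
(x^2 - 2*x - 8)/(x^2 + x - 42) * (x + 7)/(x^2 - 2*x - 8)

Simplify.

Factor: x^2 - 2*x - 8 = (x + 2)*(x - 4);  x^2 + x - 42 = (x + 7)*(x - 6);  x^2 - 2*x - 8 = (x - 4)*(x + 2)
Cancel the common factors (x + 2), (x + 7), (x - 4).

1/(x - 6)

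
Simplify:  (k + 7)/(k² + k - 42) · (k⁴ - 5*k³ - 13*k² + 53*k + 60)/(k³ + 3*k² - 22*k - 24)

Factor: k² + k - 42 = (k + 7)·(k - 6);  k⁴ - 5*k³ - 13*k² + 53*k + 60 = (k + 3)·(k + 1)·(k - 5)·(k - 4);  k³ + 3*k² - 22*k - 24 = (k - 4)·(k + 1)·(k + 6)
Cancel the common factors (k + 1), (k + 7), (k - 4).

(k² - 2*k - 15)/(k² - 36)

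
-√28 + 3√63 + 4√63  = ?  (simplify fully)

√28 = 2*√7; 3√63 = 9*√7; 4√63 = 12*√7
Combine: (-2 + 9 + 12)·√7 = 19*√7

19*√7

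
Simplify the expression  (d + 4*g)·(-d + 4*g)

Difference of squares with P = 4*g, Q = d.

-d² + 16*g²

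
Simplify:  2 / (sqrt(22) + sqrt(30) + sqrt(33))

(-264*sqrt(5) + 38*sqrt(33) + 50*sqrt(30) + 82*sqrt(22))/2279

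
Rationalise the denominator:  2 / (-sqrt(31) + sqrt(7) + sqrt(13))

(22*sqrt(31) + 50*sqrt(13) + 74*sqrt(7) + 4*sqrt(2821))/243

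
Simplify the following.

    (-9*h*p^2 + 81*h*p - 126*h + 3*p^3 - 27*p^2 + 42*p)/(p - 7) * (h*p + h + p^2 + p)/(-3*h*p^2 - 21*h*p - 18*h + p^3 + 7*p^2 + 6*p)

Factor: -9*h*p^2 + 81*h*p - 126*h + 3*p^3 - 27*p^2 + 42*p = 3*(p - 7)*(-3*h + p)*(p - 2);  h*p + h + p^2 + p = (h + p)*(p + 1);  -3*h*p^2 - 21*h*p - 18*h + p^3 + 7*p^2 + 6*p = (p + 1)*(-3*h + p)*(p + 6)
Cancel the common factors (p - 7), (-3*h + p), (p + 1).

(3*h*p - 6*h + 3*p^2 - 6*p)/(p + 6)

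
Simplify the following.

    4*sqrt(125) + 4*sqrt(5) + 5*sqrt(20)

4*sqrt(125) = 20*sqrt(5); 4*sqrt(5) = 4*sqrt(5); 5*sqrt(20) = 10*sqrt(5)
Combine: (20 + 4 + 10)·sqrt(5) = 34*sqrt(5)

34*sqrt(5)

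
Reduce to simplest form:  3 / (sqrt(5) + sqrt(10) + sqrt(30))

(-15*sqrt(10) - 21*sqrt(5) + 12*sqrt(15) + 9*sqrt(30))/5

Group as (sqrt(5) + sqrt(10)) + sqrt(30); multiply by (sqrt(5) + sqrt(10)) - sqrt(30), then rationalise the remaining surd.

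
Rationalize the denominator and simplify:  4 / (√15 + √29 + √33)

(-24*√1595 + 44*√33 + 76*√29 + 188*√15)/1619

Group as (√15 + √29) + √33; multiply by (√15 + √29) - √33, then rationalise the remaining surd.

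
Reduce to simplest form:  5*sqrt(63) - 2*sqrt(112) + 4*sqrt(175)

5*sqrt(63) = 15*sqrt(7); 2*sqrt(112) = 8*sqrt(7); 4*sqrt(175) = 20*sqrt(7)
Combine: (15 - 8 + 20)·sqrt(7) = 27*sqrt(7)

27*sqrt(7)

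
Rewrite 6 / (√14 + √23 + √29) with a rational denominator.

Group as (√23 + √29) + √14; multiply by (√23 + √29) - √14, then rationalise the remaining surd.

(-√9338 + 4*√29 + 10*√23 + 19*√14)/102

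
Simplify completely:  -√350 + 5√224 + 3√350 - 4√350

√350 = 5*√14; 5√224 = 20*√14; 3√350 = 15*√14; 4√350 = 20*√14
Combine: (-5 + 20 + 15 - 20)·√14 = 10*√14

10*√14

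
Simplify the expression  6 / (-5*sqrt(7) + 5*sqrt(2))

Multiply numerator and denominator by 5*sqrt(2) + 5*sqrt(7).
Denominator becomes -125; numerator becomes 30*sqrt(2) + 30*sqrt(7).

(-6*sqrt(7) - 6*sqrt(2))/25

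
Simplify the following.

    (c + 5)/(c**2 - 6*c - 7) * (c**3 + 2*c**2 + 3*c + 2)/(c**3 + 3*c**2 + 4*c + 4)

(c + 5)/(c**2 - 5*c - 14)

Factor: c**2 - 6*c - 7 = (c - 7)*(c + 1);  c**3 + 2*c**2 + 3*c + 2 = (c**2 + c + 2)*(c + 1);  c**3 + 3*c**2 + 4*c + 4 = (c**2 + c + 2)*(c + 2)
Cancel the common factors (c**2 + c + 2), (c + 1).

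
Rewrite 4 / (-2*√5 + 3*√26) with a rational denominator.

(4*√5 + 6*√26)/107

Multiply numerator and denominator by 2*√5 + 3*√26.
Denominator becomes 214; numerator becomes 8*√5 + 12*√26.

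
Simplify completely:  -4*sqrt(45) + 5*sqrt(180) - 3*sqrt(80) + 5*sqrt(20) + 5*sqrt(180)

46*sqrt(5)

4*sqrt(45) = 12*sqrt(5); 5*sqrt(180) = 30*sqrt(5); 3*sqrt(80) = 12*sqrt(5); 5*sqrt(20) = 10*sqrt(5); 5*sqrt(180) = 30*sqrt(5)
Combine: (-12 + 30 - 12 + 10 + 30)·sqrt(5) = 46*sqrt(5)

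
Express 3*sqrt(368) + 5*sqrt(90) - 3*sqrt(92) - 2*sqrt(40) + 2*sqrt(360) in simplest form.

3*sqrt(368) = 12*sqrt(23); 5*sqrt(90) = 15*sqrt(10); 3*sqrt(92) = 6*sqrt(23); 2*sqrt(40) = 4*sqrt(10); 2*sqrt(360) = 12*sqrt(10)

6*sqrt(23) + 23*sqrt(10)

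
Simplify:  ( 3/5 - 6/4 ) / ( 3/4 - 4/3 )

54/35

Numerator: 3/5 - 6/4 = -9/10
Denominator: 3/4 - 4/3 = -7/12
Divide: (-9/10) · (-12/7) = 54/35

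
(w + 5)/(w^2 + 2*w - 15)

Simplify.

1/(w - 3)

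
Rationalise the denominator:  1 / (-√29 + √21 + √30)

Group as (√21 + √30) - √29; multiply by (√21 + √30) + √29, then rationalise the remaining surd.

(-11*√29 + 10*√30 + 19*√21 + 3*√2030)/1018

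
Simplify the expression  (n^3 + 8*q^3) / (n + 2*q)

n^3 + (2*q)^3 = (n + 2*q)(n^2 - 2*n*q + 4*q^2).

n^2 - 2*n*q + 4*q^2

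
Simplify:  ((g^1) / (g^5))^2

Inside the bracket: (g^-4)
Raise to the power 2: (g^-8)

g^(-8)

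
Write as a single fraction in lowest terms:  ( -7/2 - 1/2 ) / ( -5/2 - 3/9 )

24/17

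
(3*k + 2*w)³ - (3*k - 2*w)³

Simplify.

108*k²*w + 16*w³

Only the odd-power cross terms survive.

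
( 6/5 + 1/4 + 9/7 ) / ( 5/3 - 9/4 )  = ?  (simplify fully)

-1149/245

Numerator: 6/5 + 1/4 + 9/7 = 383/140
Denominator: 5/3 - 9/4 = -7/12
Divide: (383/140) · (-12/7) = -1149/245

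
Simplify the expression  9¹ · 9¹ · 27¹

3^7

9¹ = 3^2; 9¹ = 3^2; 27¹ = 3^3
Combine exponents: 3^7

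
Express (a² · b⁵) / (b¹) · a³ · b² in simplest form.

a⁵*b⁶

Quotient: a² · b⁴
Multiply by a³ · b²: add exponents.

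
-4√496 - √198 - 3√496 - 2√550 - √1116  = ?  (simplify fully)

-34*√31 - 13*√22

4√496 = 16*√31; √198 = 3*√22; 3√496 = 12*√31; 2√550 = 10*√22; √1116 = 6*√31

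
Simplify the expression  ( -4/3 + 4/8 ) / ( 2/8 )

-10/3

Numerator: -4/3 + 4/8 = -5/6
Denominator: 2/8 = 1/4
Divide: (-5/6) · (4) = -10/3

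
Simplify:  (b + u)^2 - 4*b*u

(b - u)^2

Expand the square and combine the 4*b*u term.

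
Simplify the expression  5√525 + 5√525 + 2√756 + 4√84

70*√21

5√525 = 25*√21; 5√525 = 25*√21; 2√756 = 12*√21; 4√84 = 8*√21
Combine: (25 + 25 + 12 + 8)·√21 = 70*√21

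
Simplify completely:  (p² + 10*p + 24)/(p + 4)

p + 6

Factor: p² + 10*p + 24 = (p + 4)·(p + 6)
Cancel the common factor (p + 4).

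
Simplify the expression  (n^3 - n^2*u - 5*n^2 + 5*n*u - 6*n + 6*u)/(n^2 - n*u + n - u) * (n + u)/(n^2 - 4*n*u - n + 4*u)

(-n^2 - n*u + 6*n + 6*u)/(-n^2 + 4*n*u + n - 4*u)

Factor: n^3 - n^2*u - 5*n^2 + 5*n*u - 6*n + 6*u = (n - 6)*(n - u)*(n + 1);  n^2 - n*u + n - u = (n + 1)*(n - u);  n^2 - 4*n*u - n + 4*u = (n - 4*u)*(n - 1)
Cancel the common factors (n - u), (n + 1).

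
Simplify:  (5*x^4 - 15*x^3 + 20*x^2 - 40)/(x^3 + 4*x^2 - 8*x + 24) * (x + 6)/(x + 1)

5*x - 10

Factor: 5*x^4 - 15*x^3 + 20*x^2 - 40 = 5*(x^2 - 2*x + 4)*(x - 2)*(x + 1);  x^3 + 4*x^2 - 8*x + 24 = (x^2 - 2*x + 4)*(x + 6)
Cancel the common factors (x^2 - 2*x + 4), (x + 1), (x + 6).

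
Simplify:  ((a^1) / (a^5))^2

Inside the bracket: (a^-4)
Raise to the power 2: (a^-8)

a^(-8)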